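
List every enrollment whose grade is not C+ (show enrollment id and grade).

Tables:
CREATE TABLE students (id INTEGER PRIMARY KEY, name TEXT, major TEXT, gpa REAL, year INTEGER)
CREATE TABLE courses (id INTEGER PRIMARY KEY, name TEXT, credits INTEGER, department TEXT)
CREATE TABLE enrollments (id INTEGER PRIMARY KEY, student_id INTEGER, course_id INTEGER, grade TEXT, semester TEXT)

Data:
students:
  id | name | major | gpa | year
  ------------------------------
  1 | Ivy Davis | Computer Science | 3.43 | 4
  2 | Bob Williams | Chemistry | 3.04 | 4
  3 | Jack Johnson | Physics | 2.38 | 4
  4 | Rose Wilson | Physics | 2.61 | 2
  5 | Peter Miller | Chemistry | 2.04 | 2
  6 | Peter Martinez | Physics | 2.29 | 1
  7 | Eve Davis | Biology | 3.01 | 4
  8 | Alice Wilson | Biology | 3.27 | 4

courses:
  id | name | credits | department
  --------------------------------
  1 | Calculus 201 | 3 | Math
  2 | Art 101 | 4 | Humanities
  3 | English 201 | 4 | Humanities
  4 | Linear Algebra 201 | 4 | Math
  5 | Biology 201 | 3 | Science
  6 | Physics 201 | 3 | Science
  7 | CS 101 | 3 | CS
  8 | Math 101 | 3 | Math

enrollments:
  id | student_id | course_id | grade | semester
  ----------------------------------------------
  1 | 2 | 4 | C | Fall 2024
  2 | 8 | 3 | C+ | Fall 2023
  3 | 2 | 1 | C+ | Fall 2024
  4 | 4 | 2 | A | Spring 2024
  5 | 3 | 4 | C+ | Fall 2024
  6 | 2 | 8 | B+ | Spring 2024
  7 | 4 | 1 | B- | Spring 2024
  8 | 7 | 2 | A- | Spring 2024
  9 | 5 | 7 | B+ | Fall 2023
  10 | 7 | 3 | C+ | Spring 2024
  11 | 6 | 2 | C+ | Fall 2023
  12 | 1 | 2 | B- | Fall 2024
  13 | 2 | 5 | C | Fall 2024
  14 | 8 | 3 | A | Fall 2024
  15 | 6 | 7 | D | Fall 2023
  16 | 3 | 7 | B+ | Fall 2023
SELECT id, grade FROM enrollments WHERE grade <> 'C+'

Execution result:
id | grade
1 | C
4 | A
6 | B+
7 | B-
8 | A-
9 | B+
12 | B-
13 | C
14 | A
15 | D
16 | B+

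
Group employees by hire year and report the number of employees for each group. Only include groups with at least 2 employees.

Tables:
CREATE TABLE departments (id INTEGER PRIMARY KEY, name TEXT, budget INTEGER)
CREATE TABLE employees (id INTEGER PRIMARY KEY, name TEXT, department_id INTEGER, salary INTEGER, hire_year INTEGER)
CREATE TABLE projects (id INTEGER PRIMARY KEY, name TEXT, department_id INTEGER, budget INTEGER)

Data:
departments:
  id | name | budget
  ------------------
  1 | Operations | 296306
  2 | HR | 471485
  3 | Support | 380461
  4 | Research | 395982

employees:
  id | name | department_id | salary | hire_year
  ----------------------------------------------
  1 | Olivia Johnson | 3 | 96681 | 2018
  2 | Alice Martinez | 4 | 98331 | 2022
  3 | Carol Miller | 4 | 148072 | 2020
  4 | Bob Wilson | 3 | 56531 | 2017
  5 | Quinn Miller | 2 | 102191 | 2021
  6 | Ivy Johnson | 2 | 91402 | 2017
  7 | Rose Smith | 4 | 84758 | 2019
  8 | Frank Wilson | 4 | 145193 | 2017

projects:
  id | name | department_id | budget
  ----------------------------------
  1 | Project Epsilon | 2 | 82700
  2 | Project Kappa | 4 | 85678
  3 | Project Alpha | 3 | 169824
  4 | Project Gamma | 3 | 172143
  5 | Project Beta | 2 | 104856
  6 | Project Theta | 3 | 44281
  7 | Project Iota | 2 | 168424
SELECT hire_year, COUNT(*) AS n FROM employees GROUP BY hire_year HAVING COUNT(*) >= 2

Execution result:
hire_year | n
2017 | 3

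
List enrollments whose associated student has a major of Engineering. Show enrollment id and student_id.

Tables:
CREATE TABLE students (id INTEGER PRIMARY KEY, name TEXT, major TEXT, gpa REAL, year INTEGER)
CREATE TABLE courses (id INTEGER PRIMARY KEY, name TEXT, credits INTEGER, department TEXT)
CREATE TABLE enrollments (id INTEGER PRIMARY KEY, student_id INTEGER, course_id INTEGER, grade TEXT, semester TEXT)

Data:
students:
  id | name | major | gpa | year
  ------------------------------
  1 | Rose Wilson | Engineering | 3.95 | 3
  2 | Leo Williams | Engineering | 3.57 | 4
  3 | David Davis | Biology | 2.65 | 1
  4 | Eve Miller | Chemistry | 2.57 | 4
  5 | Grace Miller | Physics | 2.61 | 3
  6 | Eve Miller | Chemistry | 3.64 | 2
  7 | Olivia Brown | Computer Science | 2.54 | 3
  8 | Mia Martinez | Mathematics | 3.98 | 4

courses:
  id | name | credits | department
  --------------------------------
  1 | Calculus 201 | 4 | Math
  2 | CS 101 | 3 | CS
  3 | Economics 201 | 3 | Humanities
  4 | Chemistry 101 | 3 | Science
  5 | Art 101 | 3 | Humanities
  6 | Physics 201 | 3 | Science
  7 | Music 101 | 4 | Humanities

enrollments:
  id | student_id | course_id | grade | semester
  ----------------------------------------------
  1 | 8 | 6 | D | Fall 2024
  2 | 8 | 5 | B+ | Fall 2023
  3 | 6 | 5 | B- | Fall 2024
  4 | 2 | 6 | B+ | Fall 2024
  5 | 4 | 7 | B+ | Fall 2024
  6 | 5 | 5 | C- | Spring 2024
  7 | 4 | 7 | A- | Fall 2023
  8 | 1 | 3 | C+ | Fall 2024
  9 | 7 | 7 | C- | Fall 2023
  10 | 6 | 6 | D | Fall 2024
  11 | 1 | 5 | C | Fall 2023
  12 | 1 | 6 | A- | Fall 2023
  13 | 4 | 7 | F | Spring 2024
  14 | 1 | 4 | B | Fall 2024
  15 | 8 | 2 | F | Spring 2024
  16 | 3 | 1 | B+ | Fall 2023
SELECT id, student_id FROM enrollments WHERE student_id IN (SELECT id FROM students WHERE major = 'Engineering')

Execution result:
id | student_id
4 | 2
8 | 1
11 | 1
12 | 1
14 | 1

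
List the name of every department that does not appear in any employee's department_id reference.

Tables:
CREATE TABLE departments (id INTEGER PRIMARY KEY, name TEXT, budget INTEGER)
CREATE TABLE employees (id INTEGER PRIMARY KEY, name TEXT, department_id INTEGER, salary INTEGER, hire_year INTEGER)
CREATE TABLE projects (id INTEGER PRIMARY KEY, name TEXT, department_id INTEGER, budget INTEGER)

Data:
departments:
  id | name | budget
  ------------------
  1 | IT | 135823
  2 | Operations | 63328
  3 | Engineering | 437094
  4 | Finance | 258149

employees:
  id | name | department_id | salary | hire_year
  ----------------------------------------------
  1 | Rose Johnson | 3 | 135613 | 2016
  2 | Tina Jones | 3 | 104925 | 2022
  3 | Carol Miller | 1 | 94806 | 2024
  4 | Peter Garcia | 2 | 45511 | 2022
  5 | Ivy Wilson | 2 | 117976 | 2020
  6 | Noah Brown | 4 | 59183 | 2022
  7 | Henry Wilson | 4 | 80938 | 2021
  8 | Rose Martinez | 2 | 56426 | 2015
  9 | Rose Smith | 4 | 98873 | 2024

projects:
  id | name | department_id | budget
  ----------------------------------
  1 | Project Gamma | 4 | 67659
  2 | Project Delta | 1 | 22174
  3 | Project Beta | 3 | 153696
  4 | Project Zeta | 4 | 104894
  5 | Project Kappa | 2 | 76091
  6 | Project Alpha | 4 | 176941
SELECT p.name FROM departments p LEFT JOIN employees c ON c.department_id = p.id WHERE c.id IS NULL

Execution result:
(no rows)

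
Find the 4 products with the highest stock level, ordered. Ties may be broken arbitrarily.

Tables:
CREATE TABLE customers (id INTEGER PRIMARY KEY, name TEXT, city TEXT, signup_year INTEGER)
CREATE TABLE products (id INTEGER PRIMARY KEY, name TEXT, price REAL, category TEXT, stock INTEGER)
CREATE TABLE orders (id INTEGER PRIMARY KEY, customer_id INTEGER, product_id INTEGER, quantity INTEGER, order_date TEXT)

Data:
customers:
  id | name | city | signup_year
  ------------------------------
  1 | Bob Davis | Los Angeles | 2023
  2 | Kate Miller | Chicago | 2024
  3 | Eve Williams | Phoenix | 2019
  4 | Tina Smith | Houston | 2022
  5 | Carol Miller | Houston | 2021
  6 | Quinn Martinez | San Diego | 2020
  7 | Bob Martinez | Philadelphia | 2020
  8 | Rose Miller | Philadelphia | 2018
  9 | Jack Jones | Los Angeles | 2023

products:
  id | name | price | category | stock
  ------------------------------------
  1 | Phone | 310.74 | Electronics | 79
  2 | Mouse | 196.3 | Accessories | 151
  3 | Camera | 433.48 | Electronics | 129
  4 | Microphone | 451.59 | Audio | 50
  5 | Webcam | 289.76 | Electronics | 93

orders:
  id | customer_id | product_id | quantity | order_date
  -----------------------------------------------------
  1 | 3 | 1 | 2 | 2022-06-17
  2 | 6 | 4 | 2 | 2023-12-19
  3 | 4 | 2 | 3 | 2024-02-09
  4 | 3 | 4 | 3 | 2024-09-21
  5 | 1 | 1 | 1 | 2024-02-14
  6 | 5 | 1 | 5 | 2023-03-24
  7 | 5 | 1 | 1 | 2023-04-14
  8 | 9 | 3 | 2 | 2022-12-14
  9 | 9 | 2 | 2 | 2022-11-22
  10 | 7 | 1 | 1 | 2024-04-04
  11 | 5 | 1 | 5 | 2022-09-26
SELECT name, stock FROM products ORDER BY stock DESC LIMIT 4

Execution result:
name | stock
Mouse | 151
Camera | 129
Webcam | 93
Phone | 79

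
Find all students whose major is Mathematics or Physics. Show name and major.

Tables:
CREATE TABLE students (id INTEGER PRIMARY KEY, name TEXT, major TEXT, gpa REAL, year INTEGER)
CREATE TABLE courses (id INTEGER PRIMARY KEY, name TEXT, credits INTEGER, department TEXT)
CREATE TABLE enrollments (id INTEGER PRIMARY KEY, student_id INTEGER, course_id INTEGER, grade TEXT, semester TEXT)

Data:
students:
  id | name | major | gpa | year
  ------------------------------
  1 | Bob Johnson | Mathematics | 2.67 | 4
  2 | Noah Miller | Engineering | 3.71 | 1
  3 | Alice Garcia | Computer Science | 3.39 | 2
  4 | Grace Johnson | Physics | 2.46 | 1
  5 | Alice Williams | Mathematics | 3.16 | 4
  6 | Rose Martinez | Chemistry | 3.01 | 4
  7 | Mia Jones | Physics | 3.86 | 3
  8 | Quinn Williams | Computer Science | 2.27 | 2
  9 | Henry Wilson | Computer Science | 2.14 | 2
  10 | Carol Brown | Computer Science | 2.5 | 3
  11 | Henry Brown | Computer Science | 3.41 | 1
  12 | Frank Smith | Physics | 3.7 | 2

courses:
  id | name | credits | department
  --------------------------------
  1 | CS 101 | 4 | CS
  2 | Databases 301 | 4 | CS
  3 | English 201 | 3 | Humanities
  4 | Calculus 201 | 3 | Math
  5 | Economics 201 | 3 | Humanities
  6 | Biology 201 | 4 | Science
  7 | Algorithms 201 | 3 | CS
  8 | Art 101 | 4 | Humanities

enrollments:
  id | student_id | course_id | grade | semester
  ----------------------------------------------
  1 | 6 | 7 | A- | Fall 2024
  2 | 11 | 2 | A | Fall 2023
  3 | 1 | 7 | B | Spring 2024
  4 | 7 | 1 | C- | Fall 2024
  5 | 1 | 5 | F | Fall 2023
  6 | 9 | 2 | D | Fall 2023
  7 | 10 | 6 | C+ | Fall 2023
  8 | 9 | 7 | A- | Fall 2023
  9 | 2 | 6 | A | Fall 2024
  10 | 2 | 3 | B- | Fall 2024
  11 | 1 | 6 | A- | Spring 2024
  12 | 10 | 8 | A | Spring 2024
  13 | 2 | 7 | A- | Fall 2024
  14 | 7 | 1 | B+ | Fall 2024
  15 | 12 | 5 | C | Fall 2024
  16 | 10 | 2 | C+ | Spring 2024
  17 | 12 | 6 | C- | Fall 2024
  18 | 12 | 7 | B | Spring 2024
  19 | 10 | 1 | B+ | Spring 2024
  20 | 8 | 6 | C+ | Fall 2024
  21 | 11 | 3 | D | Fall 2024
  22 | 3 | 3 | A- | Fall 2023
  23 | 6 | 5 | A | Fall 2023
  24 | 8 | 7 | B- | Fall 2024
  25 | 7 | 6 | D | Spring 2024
SELECT name, major FROM students WHERE major IN ('Mathematics', 'Physics')

Execution result:
name | major
Bob Johnson | Mathematics
Grace Johnson | Physics
Alice Williams | Mathematics
Mia Jones | Physics
Frank Smith | Physics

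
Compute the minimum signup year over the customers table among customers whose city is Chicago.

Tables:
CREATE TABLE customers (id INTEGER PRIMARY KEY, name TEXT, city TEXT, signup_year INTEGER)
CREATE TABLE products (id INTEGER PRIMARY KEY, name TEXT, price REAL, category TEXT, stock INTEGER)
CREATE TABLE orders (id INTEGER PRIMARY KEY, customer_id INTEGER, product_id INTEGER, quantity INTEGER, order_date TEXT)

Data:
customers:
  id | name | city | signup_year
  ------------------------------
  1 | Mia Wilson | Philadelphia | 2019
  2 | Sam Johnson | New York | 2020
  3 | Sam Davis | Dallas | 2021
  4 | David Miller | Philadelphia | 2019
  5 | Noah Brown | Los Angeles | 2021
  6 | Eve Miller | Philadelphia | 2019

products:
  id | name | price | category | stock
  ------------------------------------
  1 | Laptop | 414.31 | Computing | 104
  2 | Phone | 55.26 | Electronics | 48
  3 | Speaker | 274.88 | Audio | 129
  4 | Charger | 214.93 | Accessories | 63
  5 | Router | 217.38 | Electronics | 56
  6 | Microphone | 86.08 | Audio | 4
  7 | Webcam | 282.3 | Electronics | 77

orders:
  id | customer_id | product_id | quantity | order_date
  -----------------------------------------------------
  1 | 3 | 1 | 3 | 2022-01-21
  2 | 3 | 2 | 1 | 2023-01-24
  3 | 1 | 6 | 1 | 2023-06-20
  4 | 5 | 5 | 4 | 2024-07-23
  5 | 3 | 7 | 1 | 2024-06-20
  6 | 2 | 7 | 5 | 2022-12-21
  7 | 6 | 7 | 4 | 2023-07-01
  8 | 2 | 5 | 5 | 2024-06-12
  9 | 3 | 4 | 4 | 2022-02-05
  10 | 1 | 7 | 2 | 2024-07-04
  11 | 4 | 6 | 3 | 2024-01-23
SELECT MIN(signup_year) FROM customers WHERE city = 'Chicago'

Execution result:
NULL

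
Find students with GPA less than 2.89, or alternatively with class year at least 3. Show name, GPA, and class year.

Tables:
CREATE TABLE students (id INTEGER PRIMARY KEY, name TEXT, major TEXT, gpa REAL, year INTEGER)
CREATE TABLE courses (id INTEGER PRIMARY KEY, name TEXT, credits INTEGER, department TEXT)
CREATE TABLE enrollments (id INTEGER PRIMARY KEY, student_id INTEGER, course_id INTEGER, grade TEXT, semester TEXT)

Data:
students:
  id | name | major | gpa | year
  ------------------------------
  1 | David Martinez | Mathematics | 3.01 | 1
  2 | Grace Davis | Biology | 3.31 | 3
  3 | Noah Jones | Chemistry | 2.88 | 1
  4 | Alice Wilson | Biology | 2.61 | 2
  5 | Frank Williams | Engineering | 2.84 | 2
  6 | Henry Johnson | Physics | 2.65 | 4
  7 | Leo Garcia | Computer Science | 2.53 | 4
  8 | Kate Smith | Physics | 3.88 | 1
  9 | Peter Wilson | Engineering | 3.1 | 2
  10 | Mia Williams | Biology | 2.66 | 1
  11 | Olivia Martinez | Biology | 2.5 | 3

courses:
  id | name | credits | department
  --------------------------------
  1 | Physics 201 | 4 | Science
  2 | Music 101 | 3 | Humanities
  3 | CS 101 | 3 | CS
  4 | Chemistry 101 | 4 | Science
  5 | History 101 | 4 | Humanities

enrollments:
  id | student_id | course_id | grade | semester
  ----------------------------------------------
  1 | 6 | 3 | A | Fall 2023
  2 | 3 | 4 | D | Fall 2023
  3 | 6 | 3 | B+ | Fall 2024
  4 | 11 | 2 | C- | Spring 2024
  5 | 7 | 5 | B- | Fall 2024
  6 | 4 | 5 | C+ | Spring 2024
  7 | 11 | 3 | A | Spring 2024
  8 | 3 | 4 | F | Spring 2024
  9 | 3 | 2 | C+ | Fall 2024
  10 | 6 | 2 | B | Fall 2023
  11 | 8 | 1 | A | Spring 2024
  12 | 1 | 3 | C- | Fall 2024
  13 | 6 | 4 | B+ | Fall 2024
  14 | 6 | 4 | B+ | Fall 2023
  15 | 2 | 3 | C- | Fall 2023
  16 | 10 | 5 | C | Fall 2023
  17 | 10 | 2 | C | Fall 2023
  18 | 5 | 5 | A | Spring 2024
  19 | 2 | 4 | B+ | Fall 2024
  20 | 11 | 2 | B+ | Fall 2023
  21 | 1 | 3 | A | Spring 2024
SELECT name, gpa, year FROM students WHERE gpa < 2.89 OR year >= 3

Execution result:
name | gpa | year
Grace Davis | 3.31 | 3
Noah Jones | 2.88 | 1
Alice Wilson | 2.61 | 2
Frank Williams | 2.84 | 2
Henry Johnson | 2.65 | 4
Leo Garcia | 2.53 | 4
Mia Williams | 2.66 | 1
Olivia Martinez | 2.50 | 3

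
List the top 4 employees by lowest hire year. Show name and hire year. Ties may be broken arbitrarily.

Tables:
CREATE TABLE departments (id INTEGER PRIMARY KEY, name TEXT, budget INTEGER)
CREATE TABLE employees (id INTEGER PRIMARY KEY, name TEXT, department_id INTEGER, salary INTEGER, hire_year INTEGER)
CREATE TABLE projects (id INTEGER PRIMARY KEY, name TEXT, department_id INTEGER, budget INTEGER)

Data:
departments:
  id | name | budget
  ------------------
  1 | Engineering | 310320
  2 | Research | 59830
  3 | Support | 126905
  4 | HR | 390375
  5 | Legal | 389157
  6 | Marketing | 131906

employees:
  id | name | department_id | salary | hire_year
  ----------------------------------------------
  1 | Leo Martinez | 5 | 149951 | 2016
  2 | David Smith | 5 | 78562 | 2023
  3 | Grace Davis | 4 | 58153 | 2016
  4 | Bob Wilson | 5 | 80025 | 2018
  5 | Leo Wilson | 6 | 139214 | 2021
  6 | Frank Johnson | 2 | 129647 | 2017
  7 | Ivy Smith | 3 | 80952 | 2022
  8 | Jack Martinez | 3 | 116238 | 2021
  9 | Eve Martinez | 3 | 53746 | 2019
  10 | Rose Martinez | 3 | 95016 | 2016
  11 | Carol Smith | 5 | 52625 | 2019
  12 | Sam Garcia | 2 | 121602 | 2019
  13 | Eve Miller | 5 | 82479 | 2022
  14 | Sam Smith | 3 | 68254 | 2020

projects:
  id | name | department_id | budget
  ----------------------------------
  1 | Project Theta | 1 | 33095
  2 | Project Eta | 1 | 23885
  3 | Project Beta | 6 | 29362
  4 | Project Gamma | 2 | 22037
SELECT name, hire_year FROM employees ORDER BY hire_year ASC LIMIT 4

Execution result:
name | hire_year
Leo Martinez | 2016
Grace Davis | 2016
Rose Martinez | 2016
Frank Johnson | 2017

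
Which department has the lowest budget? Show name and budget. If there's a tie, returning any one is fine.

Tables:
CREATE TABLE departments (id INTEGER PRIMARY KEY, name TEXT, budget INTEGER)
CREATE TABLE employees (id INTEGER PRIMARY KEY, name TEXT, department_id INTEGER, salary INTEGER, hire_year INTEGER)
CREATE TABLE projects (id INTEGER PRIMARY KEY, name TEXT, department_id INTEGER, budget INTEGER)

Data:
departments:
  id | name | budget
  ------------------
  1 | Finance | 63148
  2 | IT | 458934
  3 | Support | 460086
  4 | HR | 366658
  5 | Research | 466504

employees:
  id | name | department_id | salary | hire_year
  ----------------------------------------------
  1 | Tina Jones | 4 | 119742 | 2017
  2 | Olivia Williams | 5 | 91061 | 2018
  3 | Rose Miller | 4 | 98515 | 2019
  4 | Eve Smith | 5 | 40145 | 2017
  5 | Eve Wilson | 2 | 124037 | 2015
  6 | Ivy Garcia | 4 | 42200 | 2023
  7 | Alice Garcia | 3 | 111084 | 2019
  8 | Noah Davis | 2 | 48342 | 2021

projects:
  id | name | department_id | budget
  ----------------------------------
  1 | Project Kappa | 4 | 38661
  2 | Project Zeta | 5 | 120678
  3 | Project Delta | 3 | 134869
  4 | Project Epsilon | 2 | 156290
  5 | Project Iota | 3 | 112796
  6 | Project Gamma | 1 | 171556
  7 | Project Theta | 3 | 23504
SELECT name, budget FROM departments ORDER BY budget ASC LIMIT 1

Execution result:
name | budget
Finance | 63148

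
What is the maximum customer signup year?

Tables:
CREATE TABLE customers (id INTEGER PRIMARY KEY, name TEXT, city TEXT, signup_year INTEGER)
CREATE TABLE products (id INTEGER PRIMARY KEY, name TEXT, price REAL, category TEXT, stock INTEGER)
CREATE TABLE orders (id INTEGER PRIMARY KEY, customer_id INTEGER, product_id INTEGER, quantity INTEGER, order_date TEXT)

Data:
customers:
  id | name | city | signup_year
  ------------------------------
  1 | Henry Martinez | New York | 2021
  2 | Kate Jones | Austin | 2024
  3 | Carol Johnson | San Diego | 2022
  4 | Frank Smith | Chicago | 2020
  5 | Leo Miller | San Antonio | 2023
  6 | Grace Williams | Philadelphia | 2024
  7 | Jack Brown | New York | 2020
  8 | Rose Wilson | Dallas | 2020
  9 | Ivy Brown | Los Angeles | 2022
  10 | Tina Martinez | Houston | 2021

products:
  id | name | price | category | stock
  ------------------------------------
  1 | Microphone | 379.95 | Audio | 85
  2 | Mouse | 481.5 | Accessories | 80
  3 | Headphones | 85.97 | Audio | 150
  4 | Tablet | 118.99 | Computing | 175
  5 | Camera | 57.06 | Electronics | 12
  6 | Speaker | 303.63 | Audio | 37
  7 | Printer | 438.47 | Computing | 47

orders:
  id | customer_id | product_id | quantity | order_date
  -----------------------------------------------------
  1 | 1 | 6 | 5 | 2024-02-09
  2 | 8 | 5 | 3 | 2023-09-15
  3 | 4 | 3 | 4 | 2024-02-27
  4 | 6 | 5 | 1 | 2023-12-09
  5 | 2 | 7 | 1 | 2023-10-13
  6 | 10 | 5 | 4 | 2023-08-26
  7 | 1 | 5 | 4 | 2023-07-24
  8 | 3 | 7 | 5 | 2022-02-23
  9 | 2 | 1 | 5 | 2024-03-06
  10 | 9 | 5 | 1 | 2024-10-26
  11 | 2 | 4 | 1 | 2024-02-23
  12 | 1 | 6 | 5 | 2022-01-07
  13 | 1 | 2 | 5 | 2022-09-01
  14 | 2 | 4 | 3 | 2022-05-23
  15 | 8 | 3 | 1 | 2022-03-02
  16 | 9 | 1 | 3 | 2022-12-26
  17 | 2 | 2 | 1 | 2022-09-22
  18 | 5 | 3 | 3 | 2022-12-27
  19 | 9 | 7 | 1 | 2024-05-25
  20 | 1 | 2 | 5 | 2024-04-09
SELECT MAX(signup_year) FROM customers

Execution result:
2024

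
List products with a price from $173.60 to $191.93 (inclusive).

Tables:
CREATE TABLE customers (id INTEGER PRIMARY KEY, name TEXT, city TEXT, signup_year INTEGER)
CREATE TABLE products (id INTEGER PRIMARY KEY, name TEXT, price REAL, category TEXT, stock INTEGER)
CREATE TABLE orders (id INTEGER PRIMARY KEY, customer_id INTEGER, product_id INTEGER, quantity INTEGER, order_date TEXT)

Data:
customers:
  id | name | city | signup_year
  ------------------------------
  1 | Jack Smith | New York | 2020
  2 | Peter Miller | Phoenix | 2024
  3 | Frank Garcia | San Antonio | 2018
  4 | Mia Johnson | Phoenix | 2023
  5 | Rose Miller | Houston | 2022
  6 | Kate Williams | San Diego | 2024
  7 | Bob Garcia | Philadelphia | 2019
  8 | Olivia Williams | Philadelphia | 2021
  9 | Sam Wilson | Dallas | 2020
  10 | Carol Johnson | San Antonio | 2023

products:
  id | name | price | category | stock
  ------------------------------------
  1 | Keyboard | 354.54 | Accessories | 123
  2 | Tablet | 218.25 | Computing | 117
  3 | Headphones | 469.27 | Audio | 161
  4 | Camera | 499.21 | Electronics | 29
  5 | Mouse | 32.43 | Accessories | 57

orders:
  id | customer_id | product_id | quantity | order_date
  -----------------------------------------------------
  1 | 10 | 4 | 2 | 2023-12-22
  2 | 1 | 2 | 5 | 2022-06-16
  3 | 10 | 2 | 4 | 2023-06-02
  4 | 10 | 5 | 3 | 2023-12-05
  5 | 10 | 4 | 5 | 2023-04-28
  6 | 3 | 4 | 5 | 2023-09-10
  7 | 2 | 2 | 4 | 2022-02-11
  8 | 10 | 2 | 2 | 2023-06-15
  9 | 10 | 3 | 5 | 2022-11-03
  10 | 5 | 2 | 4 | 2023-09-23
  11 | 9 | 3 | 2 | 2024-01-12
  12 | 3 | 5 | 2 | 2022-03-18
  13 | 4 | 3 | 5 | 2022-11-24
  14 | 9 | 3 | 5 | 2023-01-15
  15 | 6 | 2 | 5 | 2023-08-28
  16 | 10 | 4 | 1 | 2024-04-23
SELECT name, price FROM products WHERE price BETWEEN 173.6 AND 191.93

Execution result:
(no rows)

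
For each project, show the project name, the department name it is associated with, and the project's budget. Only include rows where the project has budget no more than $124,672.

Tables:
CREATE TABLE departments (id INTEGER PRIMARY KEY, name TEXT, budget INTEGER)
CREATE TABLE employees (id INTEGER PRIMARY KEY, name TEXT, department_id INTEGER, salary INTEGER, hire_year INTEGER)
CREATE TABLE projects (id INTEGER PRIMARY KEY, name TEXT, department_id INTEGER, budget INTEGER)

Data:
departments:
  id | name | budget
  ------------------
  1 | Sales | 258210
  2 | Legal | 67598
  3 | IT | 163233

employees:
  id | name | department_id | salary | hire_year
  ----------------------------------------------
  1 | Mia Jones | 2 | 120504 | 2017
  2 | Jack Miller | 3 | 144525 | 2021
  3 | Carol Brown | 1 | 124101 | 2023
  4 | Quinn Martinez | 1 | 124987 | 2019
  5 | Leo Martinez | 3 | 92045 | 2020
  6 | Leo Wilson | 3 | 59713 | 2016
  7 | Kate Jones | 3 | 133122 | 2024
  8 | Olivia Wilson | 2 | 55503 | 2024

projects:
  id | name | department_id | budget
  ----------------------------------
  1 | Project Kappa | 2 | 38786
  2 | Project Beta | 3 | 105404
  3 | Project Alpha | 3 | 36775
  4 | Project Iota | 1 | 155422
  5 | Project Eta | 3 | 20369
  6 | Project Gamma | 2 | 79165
SELECT c.name, p.name AS department, c.budget FROM projects c JOIN departments p ON c.department_id = p.id WHERE c.budget <= 124672

Execution result:
name | department | budget
Project Kappa | Legal | 38786
Project Beta | IT | 105404
Project Alpha | IT | 36775
Project Eta | IT | 20369
Project Gamma | Legal | 79165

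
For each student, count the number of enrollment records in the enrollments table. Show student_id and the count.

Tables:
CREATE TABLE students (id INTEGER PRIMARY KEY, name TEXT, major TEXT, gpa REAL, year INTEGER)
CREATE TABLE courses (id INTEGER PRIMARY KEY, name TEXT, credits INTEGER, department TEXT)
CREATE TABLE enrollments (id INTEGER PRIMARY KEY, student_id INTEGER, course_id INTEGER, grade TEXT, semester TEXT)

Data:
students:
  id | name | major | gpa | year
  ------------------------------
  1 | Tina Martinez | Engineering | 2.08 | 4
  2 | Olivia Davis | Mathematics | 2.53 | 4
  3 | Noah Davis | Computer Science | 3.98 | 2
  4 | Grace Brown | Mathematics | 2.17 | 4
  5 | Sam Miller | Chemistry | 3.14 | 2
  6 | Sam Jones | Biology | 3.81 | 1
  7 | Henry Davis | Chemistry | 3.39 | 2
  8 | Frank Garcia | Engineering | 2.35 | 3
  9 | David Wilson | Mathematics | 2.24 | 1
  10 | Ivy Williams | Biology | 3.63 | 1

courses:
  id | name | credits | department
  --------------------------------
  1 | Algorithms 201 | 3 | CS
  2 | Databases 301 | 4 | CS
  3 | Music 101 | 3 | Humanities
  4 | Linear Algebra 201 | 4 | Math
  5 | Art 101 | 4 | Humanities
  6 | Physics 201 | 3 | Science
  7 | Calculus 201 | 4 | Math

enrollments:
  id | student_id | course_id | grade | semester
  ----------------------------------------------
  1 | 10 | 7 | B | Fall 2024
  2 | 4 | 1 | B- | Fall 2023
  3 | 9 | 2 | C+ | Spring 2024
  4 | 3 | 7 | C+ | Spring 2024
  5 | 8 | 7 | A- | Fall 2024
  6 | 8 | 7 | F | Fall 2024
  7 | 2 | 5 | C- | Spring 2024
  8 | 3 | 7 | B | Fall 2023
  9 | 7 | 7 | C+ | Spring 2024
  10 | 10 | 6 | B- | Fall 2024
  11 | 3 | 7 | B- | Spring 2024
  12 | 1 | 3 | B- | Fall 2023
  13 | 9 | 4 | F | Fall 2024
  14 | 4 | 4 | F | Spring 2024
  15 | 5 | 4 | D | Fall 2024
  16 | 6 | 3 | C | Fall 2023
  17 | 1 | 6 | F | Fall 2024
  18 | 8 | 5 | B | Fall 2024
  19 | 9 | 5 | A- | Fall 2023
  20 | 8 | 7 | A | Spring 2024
SELECT student_id, COUNT(*) AS enrollment_count FROM enrollments GROUP BY student_id

Execution result:
student_id | enrollment_count
1 | 2
2 | 1
3 | 3
4 | 2
5 | 1
6 | 1
7 | 1
8 | 4
9 | 3
10 | 2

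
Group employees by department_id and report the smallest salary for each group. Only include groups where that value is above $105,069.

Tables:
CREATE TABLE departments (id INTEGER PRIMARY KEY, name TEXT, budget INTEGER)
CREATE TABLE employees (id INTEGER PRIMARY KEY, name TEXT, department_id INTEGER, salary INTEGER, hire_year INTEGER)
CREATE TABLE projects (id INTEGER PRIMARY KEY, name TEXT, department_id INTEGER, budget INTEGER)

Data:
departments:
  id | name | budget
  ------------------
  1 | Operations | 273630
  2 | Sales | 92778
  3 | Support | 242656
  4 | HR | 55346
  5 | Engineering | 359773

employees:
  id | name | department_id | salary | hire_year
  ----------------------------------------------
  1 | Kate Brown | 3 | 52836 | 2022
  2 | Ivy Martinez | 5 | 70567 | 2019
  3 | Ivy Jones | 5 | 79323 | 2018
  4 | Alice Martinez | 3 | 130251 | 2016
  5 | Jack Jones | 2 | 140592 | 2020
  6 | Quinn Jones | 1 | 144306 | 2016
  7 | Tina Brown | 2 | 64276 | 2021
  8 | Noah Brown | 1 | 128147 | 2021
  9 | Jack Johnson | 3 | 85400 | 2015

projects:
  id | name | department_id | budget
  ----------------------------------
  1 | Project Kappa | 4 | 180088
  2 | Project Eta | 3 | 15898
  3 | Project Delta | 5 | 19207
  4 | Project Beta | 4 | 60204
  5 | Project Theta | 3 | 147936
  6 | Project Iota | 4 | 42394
SELECT department_id, MIN(salary) AS min_salary FROM employees GROUP BY department_id HAVING MIN(salary) > 105069

Execution result:
department_id | min_salary
1 | 128147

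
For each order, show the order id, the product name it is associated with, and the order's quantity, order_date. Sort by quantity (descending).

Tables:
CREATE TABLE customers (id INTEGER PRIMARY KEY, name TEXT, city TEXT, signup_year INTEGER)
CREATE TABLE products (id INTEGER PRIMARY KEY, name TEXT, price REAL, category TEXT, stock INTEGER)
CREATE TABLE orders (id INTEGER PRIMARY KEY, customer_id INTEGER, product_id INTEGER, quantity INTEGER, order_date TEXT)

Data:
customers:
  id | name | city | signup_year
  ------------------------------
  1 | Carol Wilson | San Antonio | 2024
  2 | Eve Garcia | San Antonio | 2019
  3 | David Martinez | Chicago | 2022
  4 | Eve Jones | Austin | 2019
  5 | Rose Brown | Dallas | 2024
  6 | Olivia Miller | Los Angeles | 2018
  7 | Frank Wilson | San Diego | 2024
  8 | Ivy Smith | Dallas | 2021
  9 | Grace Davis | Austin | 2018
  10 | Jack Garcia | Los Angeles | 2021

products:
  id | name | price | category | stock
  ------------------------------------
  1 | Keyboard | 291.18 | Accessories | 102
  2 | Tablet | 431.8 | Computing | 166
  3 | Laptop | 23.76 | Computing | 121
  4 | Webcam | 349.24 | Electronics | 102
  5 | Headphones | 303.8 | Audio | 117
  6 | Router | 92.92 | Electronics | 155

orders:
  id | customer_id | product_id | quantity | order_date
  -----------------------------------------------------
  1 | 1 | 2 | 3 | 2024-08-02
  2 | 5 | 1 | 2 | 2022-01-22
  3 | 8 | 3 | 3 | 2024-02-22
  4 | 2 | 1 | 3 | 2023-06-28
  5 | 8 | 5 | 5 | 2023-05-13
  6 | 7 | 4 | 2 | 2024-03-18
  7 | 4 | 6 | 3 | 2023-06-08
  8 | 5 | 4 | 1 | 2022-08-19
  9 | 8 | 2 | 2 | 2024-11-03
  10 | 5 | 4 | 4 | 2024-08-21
SELECT c.id, p.name AS product, c.quantity, c.order_date FROM orders c JOIN products p ON c.product_id = p.id ORDER BY c.quantity DESC

Execution result:
id | product | quantity | order_date
5 | Headphones | 5 | 2023-05-13
10 | Webcam | 4 | 2024-08-21
1 | Tablet | 3 | 2024-08-02
3 | Laptop | 3 | 2024-02-22
4 | Keyboard | 3 | 2023-06-28
7 | Router | 3 | 2023-06-08
2 | Keyboard | 2 | 2022-01-22
6 | Webcam | 2 | 2024-03-18
9 | Tablet | 2 | 2024-11-03
8 | Webcam | 1 | 2022-08-19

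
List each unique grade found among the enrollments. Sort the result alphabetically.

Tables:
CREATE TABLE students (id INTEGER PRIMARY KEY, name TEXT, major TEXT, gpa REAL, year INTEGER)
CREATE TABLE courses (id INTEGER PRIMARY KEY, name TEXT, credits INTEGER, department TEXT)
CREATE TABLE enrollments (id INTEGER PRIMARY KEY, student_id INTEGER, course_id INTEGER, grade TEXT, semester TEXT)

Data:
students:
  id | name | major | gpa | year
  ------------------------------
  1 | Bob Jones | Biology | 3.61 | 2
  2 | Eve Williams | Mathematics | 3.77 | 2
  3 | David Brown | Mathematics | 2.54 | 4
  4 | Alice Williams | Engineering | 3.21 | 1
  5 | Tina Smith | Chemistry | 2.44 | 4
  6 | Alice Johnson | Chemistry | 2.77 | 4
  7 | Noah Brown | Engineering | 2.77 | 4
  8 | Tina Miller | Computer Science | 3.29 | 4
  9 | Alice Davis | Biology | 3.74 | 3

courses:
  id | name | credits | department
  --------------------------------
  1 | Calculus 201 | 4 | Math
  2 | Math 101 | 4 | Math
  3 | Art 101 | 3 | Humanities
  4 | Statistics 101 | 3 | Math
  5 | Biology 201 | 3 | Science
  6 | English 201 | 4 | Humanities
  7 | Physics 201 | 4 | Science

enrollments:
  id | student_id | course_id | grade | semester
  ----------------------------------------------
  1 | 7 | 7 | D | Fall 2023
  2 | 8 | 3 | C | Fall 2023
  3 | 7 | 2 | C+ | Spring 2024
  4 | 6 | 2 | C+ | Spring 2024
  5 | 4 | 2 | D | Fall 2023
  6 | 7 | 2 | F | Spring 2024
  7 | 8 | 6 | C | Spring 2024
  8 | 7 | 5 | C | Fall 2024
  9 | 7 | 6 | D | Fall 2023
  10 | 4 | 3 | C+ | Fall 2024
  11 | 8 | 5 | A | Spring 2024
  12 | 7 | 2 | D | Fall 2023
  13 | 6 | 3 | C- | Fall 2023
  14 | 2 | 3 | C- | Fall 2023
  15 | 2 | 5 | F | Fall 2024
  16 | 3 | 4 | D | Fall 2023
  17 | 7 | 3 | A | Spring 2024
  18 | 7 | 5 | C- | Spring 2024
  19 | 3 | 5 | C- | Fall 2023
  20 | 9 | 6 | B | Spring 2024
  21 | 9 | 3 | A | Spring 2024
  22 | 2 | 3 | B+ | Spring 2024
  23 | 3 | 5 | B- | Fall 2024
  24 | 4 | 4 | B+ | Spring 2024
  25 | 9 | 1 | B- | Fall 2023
SELECT DISTINCT grade FROM enrollments ORDER BY grade

Execution result:
grade
A
B
B+
B-
C
C+
C-
D
F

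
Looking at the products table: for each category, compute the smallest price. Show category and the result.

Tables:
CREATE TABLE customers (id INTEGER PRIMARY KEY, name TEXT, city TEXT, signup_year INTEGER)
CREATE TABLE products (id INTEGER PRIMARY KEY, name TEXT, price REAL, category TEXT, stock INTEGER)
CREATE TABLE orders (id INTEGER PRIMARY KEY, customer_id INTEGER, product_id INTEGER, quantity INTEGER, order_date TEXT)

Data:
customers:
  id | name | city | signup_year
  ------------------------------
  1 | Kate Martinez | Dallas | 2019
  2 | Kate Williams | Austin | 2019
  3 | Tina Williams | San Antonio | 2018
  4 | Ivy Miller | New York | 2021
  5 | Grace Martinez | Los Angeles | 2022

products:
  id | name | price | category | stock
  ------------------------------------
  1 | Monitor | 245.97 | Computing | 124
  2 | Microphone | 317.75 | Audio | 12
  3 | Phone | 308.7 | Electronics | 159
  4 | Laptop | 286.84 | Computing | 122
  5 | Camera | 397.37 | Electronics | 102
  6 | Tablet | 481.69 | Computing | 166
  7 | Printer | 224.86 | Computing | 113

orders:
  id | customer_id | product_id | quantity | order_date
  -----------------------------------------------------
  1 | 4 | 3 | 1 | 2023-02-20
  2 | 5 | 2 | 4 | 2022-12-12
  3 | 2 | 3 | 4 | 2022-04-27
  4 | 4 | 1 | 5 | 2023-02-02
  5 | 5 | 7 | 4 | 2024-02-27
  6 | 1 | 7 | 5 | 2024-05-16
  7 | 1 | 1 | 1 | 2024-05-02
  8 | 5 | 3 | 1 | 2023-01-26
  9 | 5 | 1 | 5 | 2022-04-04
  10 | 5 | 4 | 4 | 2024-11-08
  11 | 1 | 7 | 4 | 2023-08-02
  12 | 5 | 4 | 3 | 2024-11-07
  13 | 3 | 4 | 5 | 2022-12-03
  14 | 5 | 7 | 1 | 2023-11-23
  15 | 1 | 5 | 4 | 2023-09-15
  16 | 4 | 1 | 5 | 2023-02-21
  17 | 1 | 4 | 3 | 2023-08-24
SELECT category, MIN(price) AS min_price FROM products GROUP BY category

Execution result:
category | min_price
Audio | 317.75
Computing | 224.86
Electronics | 308.70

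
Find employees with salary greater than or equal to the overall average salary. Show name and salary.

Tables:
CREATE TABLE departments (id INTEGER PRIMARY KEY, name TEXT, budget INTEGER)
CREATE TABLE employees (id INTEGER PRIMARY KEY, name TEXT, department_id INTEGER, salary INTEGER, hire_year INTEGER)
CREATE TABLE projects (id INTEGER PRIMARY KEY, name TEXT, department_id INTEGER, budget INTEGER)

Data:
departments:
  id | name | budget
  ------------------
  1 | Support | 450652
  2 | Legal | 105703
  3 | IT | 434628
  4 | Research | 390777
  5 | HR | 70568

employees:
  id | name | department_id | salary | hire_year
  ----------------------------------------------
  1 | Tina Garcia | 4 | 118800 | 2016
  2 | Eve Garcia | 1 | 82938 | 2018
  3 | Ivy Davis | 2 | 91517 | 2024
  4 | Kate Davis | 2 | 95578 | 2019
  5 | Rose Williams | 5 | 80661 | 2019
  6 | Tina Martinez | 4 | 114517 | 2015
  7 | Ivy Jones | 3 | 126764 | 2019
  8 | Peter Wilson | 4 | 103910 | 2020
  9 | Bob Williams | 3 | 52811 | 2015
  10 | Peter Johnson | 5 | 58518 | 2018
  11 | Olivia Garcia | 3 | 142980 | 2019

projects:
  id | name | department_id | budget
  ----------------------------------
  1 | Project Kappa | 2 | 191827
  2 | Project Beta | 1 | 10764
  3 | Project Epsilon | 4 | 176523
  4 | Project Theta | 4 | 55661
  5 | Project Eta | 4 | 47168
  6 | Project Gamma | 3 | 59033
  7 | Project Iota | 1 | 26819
SELECT name, salary FROM employees WHERE salary >= (SELECT AVG(salary) FROM employees)

Execution result:
name | salary
Tina Garcia | 118800
Tina Martinez | 114517
Ivy Jones | 126764
Peter Wilson | 103910
Olivia Garcia | 142980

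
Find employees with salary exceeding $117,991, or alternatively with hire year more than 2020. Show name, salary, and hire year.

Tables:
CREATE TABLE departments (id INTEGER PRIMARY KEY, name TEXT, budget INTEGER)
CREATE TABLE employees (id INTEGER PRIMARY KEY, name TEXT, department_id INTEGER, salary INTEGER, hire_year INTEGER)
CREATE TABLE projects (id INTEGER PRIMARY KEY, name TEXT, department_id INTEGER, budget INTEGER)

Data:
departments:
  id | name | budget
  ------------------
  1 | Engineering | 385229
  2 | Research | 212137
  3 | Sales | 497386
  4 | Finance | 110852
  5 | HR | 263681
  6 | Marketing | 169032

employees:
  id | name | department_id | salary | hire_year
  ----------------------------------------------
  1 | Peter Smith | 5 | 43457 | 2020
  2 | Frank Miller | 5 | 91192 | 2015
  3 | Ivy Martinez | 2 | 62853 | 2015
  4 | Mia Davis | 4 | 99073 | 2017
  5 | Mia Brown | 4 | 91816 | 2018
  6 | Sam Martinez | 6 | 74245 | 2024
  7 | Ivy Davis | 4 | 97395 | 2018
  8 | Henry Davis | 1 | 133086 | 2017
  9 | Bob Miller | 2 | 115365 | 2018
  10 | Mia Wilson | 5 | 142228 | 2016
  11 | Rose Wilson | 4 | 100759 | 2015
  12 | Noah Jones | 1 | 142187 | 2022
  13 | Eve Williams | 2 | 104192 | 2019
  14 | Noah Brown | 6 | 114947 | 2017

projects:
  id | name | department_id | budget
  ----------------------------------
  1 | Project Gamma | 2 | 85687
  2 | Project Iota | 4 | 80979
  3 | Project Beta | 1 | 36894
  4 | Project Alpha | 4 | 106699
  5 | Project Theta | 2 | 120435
SELECT name, salary, hire_year FROM employees WHERE salary > 117991 OR hire_year > 2020

Execution result:
name | salary | hire_year
Sam Martinez | 74245 | 2024
Henry Davis | 133086 | 2017
Mia Wilson | 142228 | 2016
Noah Jones | 142187 | 2022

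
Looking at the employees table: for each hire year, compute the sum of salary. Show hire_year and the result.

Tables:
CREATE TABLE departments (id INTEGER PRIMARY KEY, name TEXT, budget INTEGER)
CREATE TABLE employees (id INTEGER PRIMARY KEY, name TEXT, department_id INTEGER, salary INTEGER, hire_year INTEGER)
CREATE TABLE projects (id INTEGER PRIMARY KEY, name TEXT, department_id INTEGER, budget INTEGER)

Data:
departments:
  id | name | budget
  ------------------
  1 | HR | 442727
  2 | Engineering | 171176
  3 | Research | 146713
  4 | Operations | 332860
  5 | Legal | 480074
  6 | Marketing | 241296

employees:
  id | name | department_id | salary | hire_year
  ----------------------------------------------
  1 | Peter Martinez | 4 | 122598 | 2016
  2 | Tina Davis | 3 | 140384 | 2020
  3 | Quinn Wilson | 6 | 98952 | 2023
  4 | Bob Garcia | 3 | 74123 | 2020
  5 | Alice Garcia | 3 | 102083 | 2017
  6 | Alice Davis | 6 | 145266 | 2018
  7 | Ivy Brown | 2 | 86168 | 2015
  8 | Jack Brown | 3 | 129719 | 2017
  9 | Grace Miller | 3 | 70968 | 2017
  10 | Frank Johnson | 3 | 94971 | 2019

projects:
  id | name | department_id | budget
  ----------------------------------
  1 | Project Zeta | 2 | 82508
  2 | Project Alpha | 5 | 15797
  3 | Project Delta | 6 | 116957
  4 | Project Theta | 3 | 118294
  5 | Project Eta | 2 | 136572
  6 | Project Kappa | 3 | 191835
SELECT hire_year, SUM(salary) AS sum_salary FROM employees GROUP BY hire_year

Execution result:
hire_year | sum_salary
2015 | 86168
2016 | 122598
2017 | 302770
2018 | 145266
2019 | 94971
2020 | 214507
2023 | 98952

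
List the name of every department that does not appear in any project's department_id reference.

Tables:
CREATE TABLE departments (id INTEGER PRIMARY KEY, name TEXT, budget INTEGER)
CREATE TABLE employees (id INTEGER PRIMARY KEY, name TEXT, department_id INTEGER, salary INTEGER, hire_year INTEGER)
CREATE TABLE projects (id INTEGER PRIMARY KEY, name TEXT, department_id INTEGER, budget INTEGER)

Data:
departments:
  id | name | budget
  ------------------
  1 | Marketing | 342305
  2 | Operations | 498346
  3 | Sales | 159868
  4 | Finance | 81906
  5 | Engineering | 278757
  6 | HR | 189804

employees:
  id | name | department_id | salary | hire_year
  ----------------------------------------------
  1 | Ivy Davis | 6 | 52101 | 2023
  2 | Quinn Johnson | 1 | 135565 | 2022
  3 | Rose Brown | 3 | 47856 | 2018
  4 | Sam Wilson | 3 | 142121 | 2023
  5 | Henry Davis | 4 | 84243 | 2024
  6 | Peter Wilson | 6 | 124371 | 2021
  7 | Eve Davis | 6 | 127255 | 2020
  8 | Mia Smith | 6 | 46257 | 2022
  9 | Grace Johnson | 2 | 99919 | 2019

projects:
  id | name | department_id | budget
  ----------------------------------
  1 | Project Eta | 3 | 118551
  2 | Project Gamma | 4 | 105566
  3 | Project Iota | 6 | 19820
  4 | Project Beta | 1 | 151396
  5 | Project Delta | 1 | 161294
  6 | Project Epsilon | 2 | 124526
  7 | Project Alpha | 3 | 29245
SELECT p.name FROM departments p LEFT JOIN projects c ON c.department_id = p.id WHERE c.id IS NULL

Execution result:
Engineering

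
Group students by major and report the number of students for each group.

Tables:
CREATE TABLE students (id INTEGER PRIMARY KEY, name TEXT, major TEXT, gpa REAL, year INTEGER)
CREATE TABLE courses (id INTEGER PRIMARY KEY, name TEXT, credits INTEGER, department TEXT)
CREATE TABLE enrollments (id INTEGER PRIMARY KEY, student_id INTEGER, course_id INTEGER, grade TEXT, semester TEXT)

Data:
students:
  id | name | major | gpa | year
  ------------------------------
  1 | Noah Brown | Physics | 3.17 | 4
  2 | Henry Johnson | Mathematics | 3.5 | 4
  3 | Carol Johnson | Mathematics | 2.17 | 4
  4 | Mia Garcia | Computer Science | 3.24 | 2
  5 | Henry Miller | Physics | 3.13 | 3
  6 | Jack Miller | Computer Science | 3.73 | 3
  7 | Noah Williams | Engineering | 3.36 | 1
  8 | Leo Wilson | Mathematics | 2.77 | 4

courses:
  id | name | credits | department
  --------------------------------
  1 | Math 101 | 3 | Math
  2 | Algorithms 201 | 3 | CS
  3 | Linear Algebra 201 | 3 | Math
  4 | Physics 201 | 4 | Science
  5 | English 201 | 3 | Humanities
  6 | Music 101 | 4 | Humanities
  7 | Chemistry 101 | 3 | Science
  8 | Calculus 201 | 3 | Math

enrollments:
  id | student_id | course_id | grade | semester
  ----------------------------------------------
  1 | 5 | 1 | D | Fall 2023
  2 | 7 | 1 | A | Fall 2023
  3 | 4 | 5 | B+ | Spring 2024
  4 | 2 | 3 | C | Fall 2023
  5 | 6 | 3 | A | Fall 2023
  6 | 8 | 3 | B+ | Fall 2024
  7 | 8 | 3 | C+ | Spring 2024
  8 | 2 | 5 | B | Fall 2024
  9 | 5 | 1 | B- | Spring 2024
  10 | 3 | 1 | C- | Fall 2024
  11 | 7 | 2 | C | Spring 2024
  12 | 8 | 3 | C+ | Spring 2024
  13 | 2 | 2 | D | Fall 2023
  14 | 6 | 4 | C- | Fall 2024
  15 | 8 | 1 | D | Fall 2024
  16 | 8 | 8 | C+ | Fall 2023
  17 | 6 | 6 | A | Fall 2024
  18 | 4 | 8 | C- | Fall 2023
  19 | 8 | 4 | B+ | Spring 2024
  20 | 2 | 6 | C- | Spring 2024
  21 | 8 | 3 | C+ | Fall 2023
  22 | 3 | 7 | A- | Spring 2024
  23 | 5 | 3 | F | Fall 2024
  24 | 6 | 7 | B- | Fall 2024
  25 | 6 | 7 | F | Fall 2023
SELECT major, COUNT(*) AS n FROM students GROUP BY major

Execution result:
major | n
Computer Science | 2
Engineering | 1
Mathematics | 3
Physics | 2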